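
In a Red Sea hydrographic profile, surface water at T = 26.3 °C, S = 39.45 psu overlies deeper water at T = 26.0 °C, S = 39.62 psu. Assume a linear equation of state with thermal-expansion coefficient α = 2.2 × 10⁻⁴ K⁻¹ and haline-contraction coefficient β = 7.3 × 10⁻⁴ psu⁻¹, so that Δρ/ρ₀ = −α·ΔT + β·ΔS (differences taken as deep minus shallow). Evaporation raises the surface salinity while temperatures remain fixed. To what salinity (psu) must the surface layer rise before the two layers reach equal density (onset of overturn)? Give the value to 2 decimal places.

39.71 psu

Neutral buoyancy requires −α(T_deep − T_surf) + β(S_deep − S_surf′) = 0.
S_surf′ = S_deep − (α/β)·ΔT = 39.62 − (2.2 × 10⁻⁴/7.3 × 10⁻⁴)·(-0.3) = 39.7104 psu.
Increase required: 39.7104 − 39.45 = 0.2604 psu.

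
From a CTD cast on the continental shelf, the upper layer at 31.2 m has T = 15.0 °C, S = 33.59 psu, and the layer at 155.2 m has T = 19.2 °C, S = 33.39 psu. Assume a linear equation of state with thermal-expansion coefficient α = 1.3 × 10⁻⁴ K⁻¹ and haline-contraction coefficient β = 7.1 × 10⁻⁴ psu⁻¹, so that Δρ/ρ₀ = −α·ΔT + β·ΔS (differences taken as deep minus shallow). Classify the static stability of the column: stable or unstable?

unstable

ΔT = 19.2 − 15.0 = +4.2 K and ΔS = 33.39 − 33.59 = -0.20 psu (deep − shallow).
−αΔT = -5.46 × 10⁻⁴; βΔS = -1.42 × 10⁻⁴; sum Δρ/ρ₀ = -6.88 × 10⁻⁴.
Δρ/ρ₀ < 0, so Δρ < 0: deeper water is lighter → statically unstable; the column would overturn.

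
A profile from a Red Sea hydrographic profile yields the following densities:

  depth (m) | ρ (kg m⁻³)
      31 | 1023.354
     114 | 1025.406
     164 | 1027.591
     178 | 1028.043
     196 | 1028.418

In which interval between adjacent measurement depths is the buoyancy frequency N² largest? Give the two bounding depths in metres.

114–164 m

Compute the density gradient over each adjacent pair:
  31–114 m: Δρ/Δz = 2.052/83 = 0.025 kg m⁻⁴
  114–164 m: Δρ/Δz = 2.185/50 = 0.044 kg m⁻⁴
  164–178 m: Δρ/Δz = 0.452/14 = 0.032 kg m⁻⁴
  178–196 m: Δρ/Δz = 0.375/18 = 0.021 kg m⁻⁴
The largest gradient is in the 114–164 m interval — the pycnocline.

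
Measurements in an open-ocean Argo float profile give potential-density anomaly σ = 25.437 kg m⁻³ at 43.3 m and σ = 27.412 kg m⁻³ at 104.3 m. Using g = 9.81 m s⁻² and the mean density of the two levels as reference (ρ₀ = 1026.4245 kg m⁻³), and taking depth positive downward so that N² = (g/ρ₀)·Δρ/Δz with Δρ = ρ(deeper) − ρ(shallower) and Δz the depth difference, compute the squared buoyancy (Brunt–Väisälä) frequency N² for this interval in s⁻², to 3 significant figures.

3.09 × 10⁻⁴ s⁻²

Δρ = 1027.412 − 1025.437 = 1.975 kg m⁻³ over Δz = 104.3 − 43.3 = 61 m.
N² = (9.81/1026.4245) × (1.975/61) = 3.0944 × 10⁻⁴ s⁻² ≈ 3.09 × 10⁻⁴ s⁻².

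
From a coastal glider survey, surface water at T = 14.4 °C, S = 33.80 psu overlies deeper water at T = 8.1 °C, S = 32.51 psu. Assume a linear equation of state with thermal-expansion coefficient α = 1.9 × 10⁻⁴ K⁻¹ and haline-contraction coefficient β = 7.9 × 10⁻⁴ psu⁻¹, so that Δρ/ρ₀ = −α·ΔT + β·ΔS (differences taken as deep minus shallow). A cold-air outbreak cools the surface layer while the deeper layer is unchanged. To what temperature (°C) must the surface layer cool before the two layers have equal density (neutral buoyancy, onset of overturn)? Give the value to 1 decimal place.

Neutral buoyancy requires Δρ = 0, i.e. −α(T_deep − T_surf′) + β(S_deep − S_surf) = 0.
T_surf′ = T_deep − (β/α)·ΔS = 8.1 − (7.9 × 10⁻⁴/1.9 × 10⁻⁴)·(-1.29) = 13.464 °C.
Cooling required: 14.4 − (13.464) = 0.936 °C.

13.5 °C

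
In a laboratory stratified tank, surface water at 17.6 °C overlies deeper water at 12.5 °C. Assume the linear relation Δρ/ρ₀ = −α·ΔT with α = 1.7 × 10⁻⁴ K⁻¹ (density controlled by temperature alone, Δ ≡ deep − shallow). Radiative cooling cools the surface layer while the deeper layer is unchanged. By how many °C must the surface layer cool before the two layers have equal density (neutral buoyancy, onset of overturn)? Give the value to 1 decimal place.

With temperature the only control, equal density requires T_surf′ = T_deep.
T_surf′ = 12.5 °C.
Cooling required: 17.6 − 12.5 = 5.1 °C.

5.1 °C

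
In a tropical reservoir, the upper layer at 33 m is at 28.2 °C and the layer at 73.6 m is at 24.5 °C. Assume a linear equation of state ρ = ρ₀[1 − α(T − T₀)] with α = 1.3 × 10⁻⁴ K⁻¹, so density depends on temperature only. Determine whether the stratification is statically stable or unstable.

stable

ΔT = 24.5 − 28.2 = -3.7 K, so Δρ/ρ₀ = −αΔT = 4.81 × 10⁻⁴.
Δρ/ρ₀ > 0, so Δρ > 0: deeper water is denser → statically stable.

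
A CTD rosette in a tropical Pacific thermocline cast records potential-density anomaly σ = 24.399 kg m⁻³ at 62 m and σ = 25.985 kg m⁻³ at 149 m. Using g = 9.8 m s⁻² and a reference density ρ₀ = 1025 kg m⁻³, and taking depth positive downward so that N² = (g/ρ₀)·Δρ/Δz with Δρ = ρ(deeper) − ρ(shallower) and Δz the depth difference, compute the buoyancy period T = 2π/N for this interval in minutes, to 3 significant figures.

Δρ = 1025.985 − 1024.399 = 1.586 kg m⁻³ over Δz = 149 − 62 = 87 m.
N² = (9.8/1025) × (1.586/87) = 1.7430 × 10⁻⁴ s⁻².
N = √(1.7430 × 10⁻⁴) = 0.013202 rad s⁻¹, so T = 2π/N = 475.93 s = 7.9322 min ≈ 7.93 min.

7.93 min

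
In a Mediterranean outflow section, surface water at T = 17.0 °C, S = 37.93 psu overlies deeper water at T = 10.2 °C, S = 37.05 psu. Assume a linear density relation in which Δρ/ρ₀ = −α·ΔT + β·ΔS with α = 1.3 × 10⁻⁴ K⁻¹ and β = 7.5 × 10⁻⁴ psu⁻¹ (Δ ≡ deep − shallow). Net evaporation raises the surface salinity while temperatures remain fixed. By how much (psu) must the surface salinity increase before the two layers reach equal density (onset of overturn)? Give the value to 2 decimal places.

Neutral buoyancy requires −α(T_deep − T_surf) + β(S_deep − S_surf′) = 0.
S_surf′ = S_deep − (α/β)·ΔT = 37.05 − (1.3 × 10⁻⁴/7.5 × 10⁻⁴)·(-6.8) = 38.2287 psu.
Increase required: 38.2287 − 37.93 = 0.2987 psu.

0.30 psu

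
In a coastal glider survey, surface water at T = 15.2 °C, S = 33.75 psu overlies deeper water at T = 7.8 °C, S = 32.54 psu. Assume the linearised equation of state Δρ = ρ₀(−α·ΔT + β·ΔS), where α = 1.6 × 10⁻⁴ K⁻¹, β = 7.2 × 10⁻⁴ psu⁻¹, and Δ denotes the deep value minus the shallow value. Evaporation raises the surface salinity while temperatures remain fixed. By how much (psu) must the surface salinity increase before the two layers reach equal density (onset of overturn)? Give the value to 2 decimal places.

0.43 psu

Neutral buoyancy requires −α(T_deep − T_surf) + β(S_deep − S_surf′) = 0.
S_surf′ = S_deep − (α/β)·ΔT = 32.54 − (1.6 × 10⁻⁴/7.2 × 10⁻⁴)·(-7.4) = 34.1844 psu.
Increase required: 34.1844 − 33.75 = 0.4344 psu.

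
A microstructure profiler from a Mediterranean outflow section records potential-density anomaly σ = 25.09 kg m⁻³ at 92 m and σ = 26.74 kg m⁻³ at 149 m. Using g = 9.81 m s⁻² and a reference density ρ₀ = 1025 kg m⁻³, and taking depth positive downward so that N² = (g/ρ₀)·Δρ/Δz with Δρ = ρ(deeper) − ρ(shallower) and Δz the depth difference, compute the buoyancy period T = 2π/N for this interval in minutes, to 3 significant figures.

Δρ = 1026.74 − 1025.09 = 1.65 kg m⁻³ over Δz = 149 − 92 = 57 m.
N² = (9.81/1025) × (1.65/57) = 2.7705 × 10⁻⁴ s⁻².
N = √(2.7705 × 10⁻⁴) = 0.016645 rad s⁻¹, so T = 2π/N = 377.48 s = 6.2913 min ≈ 6.29 min.
A positive N² confirms static stability across the interval.

6.29 min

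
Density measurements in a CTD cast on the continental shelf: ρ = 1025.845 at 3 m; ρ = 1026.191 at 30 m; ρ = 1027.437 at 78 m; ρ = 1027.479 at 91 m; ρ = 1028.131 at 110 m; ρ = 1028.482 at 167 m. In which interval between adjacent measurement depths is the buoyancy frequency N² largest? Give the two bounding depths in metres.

Compute the density gradient over each adjacent pair:
  3–30 m: Δρ/Δz = 0.346/27 = 0.013 kg m⁻⁴
  30–78 m: Δρ/Δz = 1.246/48 = 0.026 kg m⁻⁴
  78–91 m: Δρ/Δz = 0.042/13 = 3.2 × 10⁻³ kg m⁻⁴
  91–110 m: Δρ/Δz = 0.652/19 = 0.034 kg m⁻⁴
  110–167 m: Δρ/Δz = 0.351/57 = 6.2 × 10⁻³ kg m⁻⁴
The largest gradient is in the 91–110 m interval — the pycnocline.

91–110 m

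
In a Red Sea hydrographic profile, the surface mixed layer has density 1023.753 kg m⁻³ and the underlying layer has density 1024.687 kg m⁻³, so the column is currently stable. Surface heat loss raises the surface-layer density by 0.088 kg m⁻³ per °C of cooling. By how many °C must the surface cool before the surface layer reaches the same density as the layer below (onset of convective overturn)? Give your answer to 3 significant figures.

Density deficit of the surface layer: 1024.687 − 1023.753 = 0.934 kg m⁻³.
Required change = 0.934 / 0.088 = 10.6 °C.

10.6 °C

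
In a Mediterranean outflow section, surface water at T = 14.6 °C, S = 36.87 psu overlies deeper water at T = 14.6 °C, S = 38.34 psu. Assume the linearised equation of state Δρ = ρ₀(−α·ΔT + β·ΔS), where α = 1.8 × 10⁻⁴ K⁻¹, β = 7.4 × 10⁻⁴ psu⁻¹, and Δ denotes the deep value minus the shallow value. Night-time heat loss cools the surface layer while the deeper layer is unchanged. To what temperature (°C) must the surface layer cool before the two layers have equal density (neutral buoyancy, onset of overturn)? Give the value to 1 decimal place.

8.6 °C

Neutral buoyancy requires Δρ = 0, i.e. −α(T_deep − T_surf′) + β(S_deep − S_surf) = 0.
T_surf′ = T_deep − (β/α)·ΔS = 14.6 − (7.4 × 10⁻⁴/1.8 × 10⁻⁴)·(+1.47) = 8.557 °C.
Cooling required: 14.6 − (8.557) = 6.043 °C.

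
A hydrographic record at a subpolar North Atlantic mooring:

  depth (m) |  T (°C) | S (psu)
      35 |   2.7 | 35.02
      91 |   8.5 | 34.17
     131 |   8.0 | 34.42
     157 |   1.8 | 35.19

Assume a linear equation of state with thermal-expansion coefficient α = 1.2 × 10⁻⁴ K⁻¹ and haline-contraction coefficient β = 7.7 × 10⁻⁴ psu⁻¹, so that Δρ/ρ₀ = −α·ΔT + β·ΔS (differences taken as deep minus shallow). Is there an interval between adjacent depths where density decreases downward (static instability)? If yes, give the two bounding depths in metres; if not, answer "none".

Evaluate Δρ/ρ₀ = −αΔT + βΔS across each adjacent pair:
  35–91 m: −αΔT+βΔS = −(1.2 × 10⁻⁴)(+5.8)+(7.7 × 10⁻⁴)(-0.85) = -1.4 × 10⁻³ → UNSTABLE
  91–131 m: −αΔT+βΔS = −(1.2 × 10⁻⁴)(-0.5)+(7.7 × 10⁻⁴)(+0.25) = 2.5 × 10⁻⁴ → stable
  131–157 m: −αΔT+βΔS = −(1.2 × 10⁻⁴)(-6.2)+(7.7 × 10⁻⁴)(+0.77) = 1.3 × 10⁻³ → stable
The 35–91 m interval has Δρ < 0: lighter water underlies denser water.

35–91 m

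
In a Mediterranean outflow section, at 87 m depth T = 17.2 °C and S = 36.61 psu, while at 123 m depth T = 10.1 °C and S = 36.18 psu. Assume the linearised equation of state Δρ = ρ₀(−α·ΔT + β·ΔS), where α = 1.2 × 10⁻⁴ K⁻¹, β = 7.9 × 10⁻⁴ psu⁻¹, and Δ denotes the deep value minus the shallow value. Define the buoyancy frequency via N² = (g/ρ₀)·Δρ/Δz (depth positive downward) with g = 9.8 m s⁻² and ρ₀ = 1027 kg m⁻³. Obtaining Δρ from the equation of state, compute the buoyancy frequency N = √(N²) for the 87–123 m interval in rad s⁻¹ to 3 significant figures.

0.0118 rad s⁻¹

ΔT = -7.1 K, ΔS = -0.43 psu (deep − shallow).
Δρ/ρ₀ = −αΔT + βΔS = 8.52 × 10⁻⁴ − 3.397 × 10⁻⁴ = 5.123 × 10⁻⁴, so Δρ ≈ 0.5261 kg m⁻³.
N² = (g/ρ₀)·Δρ/Δz = g·(Δρ/ρ₀)/Δz = 9.8 × 5.123 × 10⁻⁴ / 36 = 1.3946 × 10⁻⁴ s⁻².
N = √(1.3946 × 10⁻⁴) = 0.011809 rad s⁻¹ ≈ 0.0118 rad s⁻¹.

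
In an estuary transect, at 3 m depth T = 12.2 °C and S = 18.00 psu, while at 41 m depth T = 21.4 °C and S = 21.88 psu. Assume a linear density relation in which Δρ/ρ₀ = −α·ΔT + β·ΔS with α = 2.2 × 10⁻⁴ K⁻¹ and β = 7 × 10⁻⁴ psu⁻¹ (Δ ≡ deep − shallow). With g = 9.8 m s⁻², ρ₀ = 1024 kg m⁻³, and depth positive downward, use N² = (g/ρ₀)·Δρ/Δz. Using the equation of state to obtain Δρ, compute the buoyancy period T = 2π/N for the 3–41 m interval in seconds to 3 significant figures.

ΔT = +9.2 K, ΔS = +3.88 psu (deep − shallow).
Δρ/ρ₀ = −αΔT + βΔS = -2.024 × 10⁻³ + 2.716 × 10⁻³ = 6.92 × 10⁻⁴, so Δρ ≈ 0.7086 kg m⁻³.
N² = (g/ρ₀)·Δρ/Δz = g·(Δρ/ρ₀)/Δz = 9.8 × 6.92 × 10⁻⁴ / 38 = 1.7846 × 10⁻⁴ s⁻².
N = √(1.7846 × 10⁻⁴) = 0.013359 rad s⁻¹ → T = 2π/N = 470.33 s ≈ 470 s.

470 s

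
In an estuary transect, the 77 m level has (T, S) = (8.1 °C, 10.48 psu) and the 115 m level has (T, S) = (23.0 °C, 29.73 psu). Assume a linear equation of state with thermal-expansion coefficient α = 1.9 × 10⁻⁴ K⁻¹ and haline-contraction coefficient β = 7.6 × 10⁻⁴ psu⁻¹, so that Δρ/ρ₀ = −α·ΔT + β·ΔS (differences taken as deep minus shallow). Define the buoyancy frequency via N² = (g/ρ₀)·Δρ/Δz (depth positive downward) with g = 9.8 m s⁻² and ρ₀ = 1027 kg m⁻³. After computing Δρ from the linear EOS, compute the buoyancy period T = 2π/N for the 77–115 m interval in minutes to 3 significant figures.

ΔT = +14.9 K, ΔS = +19.25 psu (deep − shallow).
Δρ/ρ₀ = −αΔT + βΔS = -2.831 × 10⁻³ + 0.01463 = 0.011799, so Δρ ≈ 12.12 kg m⁻³.
N² = (g/ρ₀)·Δρ/Δz = g·(Δρ/ρ₀)/Δz = 9.8 × 0.011799 / 38 = 3.0429 × 10⁻³ s⁻².
N = √(3.0429 × 10⁻³) = 0.055162 rad s⁻¹ → T = 2π/N = 113.90 s = 1.8983 min ≈ 1.90 min.

1.90 min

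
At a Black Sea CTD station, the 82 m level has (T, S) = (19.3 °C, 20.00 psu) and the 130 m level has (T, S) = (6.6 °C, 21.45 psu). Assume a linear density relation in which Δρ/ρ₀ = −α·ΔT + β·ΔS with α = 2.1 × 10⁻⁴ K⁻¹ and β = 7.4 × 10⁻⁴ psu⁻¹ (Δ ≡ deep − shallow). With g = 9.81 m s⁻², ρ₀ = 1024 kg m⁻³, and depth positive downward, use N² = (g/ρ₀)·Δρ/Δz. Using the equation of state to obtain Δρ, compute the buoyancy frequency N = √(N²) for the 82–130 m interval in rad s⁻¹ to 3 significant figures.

0.0276 rad s⁻¹

ΔT = -12.7 K, ΔS = +1.45 psu (deep − shallow).
Δρ/ρ₀ = −αΔT + βΔS = 2.667 × 10⁻³ + 1.073 × 10⁻³ = 3.74 × 10⁻³, so Δρ ≈ 3.830 kg m⁻³.
N² = (g/ρ₀)·Δρ/Δz = g·(Δρ/ρ₀)/Δz = 9.81 × 3.74 × 10⁻³ / 48 = 7.6436 × 10⁻⁴ s⁻².
N = √(7.6436 × 10⁻⁴) = 0.027647 rad s⁻¹ ≈ 0.0276 rad s⁻¹.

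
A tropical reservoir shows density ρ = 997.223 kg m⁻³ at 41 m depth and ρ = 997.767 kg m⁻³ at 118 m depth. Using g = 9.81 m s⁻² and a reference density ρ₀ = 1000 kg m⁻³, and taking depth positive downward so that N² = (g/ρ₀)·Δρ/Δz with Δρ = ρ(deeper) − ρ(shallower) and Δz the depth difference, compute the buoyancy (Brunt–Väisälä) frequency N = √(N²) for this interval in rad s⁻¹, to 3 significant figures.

Δρ = 997.767 − 997.223 = 0.544 kg m⁻³ over Δz = 118 − 41 = 77 m.
N² = (9.81/1000) × (0.544/77) = 6.9307 × 10⁻⁵ s⁻².
N = √(6.9307 × 10⁻⁵) = 8.3251 × 10⁻³ rad s⁻¹ ≈ 8.33 × 10⁻³ rad s⁻¹.
N² > 0, so the interval is statically stable.

8.33 × 10⁻³ rad s⁻¹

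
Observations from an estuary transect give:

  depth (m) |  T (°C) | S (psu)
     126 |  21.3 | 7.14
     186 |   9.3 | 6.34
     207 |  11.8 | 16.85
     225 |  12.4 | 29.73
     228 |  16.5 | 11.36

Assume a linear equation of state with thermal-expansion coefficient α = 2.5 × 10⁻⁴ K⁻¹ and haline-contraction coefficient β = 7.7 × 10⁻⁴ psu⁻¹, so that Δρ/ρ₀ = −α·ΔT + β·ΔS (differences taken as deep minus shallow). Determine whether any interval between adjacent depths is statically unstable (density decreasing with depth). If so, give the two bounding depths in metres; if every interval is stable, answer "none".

225–228 m

Evaluate Δρ/ρ₀ = −αΔT + βΔS across each adjacent pair:
  126–186 m: −αΔT+βΔS = −(2.5 × 10⁻⁴)(-12.0)+(7.7 × 10⁻⁴)(-0.80) = 2.4 × 10⁻³ → stable
  186–207 m: −αΔT+βΔS = −(2.5 × 10⁻⁴)(+2.5)+(7.7 × 10⁻⁴)(+10.51) = 7.5 × 10⁻³ → stable
  207–225 m: −αΔT+βΔS = −(2.5 × 10⁻⁴)(+0.6)+(7.7 × 10⁻⁴)(+12.88) = 9.8 × 10⁻³ → stable
  225–228 m: −αΔT+βΔS = −(2.5 × 10⁻⁴)(+4.1)+(7.7 × 10⁻⁴)(-18.37) = -0.015 → UNSTABLE
The 225–228 m interval has Δρ < 0: lighter water underlies denser water.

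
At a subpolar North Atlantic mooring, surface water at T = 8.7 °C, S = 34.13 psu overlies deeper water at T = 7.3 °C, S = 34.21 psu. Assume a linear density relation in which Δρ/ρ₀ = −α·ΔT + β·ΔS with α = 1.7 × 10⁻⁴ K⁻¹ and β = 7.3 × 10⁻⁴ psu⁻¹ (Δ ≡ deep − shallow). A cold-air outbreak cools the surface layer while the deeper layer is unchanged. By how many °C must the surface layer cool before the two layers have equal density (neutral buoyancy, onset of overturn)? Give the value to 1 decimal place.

1.7 °C

Neutral buoyancy requires Δρ = 0, i.e. −α(T_deep − T_surf′) + β(S_deep − S_surf) = 0.
T_surf′ = T_deep − (β/α)·ΔS = 7.3 − (7.3 × 10⁻⁴/1.7 × 10⁻⁴)·(+0.08) = 6.956 °C.
Cooling required: 8.7 − (6.956) = 1.744 °C.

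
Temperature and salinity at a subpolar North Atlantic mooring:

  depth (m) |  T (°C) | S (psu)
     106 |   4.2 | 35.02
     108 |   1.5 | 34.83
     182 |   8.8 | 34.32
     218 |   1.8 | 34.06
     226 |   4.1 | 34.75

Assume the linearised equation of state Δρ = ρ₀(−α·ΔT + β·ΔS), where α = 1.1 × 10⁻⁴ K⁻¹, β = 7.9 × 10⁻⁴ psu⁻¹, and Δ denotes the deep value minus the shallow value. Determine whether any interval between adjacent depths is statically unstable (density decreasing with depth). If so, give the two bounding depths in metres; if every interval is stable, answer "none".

Evaluate Δρ/ρ₀ = −αΔT + βΔS across each adjacent pair:
  106–108 m: −αΔT+βΔS = −(1.1 × 10⁻⁴)(-2.7)+(7.9 × 10⁻⁴)(-0.19) = 1.5 × 10⁻⁴ → stable
  108–182 m: −αΔT+βΔS = −(1.1 × 10⁻⁴)(+7.3)+(7.9 × 10⁻⁴)(-0.51) = -1.2 × 10⁻³ → UNSTABLE
  182–218 m: −αΔT+βΔS = −(1.1 × 10⁻⁴)(-7.0)+(7.9 × 10⁻⁴)(-0.26) = 5.6 × 10⁻⁴ → stable
  218–226 m: −αΔT+βΔS = −(1.1 × 10⁻⁴)(+2.3)+(7.9 × 10⁻⁴)(+0.69) = 2.9 × 10⁻⁴ → stable
The 108–182 m interval has Δρ < 0: lighter water underlies denser water.

108–182 m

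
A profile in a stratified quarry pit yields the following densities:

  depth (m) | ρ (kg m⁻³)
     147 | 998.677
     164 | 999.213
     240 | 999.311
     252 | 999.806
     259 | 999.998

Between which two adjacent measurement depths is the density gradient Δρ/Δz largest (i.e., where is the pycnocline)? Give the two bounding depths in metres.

240–252 m

Compute the density gradient over each adjacent pair:
  147–164 m: Δρ/Δz = 0.536/17 = 0.032 kg m⁻⁴
  164–240 m: Δρ/Δz = 0.098/76 = 1.3 × 10⁻³ kg m⁻⁴
  240–252 m: Δρ/Δz = 0.495/12 = 0.041 kg m⁻⁴
  252–259 m: Δρ/Δz = 0.192/7 = 0.027 kg m⁻⁴
The largest gradient is in the 240–252 m interval — the pycnocline.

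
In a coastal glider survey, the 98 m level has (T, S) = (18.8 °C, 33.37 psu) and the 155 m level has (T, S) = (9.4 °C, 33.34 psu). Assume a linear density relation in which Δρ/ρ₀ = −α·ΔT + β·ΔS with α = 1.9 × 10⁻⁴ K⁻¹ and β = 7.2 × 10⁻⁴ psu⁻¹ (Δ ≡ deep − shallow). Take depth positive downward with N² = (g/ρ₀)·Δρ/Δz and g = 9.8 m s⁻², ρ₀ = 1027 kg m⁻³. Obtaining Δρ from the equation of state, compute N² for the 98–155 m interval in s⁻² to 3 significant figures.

3.03 × 10⁻⁴ s⁻²

ΔT = -9.4 K, ΔS = -0.03 psu (deep − shallow).
Δρ/ρ₀ = −αΔT + βΔS = 1.786 × 10⁻³ − 2.16 × 10⁻⁵ = 1.7644 × 10⁻³, so Δρ ≈ 1.812 kg m⁻³.
N² = (g/ρ₀)·Δρ/Δz = g·(Δρ/ρ₀)/Δz = 9.8 × 1.7644 × 10⁻³ / 57 = 3.0335 × 10⁻⁴ s⁻² ≈ 3.03 × 10⁻⁴ s⁻².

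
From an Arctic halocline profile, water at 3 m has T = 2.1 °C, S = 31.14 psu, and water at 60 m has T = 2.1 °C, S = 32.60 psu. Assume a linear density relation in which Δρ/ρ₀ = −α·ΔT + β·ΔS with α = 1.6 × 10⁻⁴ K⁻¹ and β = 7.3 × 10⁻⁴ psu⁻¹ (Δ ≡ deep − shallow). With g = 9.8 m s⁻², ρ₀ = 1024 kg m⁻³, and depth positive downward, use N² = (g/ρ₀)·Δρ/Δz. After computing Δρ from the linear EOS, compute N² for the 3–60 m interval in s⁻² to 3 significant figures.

1.83 × 10⁻⁴ s⁻²

ΔT = +0.0 K, ΔS = +1.46 psu (deep − shallow).
Δρ/ρ₀ = −αΔT + βΔS = 0 + 1.0658 × 10⁻³ = 1.0658 × 10⁻³, so Δρ ≈ 1.091 kg m⁻³.
N² = (g/ρ₀)·Δρ/Δz = g·(Δρ/ρ₀)/Δz = 9.8 × 1.0658 × 10⁻³ / 57 = 1.8324 × 10⁻⁴ s⁻² ≈ 1.83 × 10⁻⁴ s⁻².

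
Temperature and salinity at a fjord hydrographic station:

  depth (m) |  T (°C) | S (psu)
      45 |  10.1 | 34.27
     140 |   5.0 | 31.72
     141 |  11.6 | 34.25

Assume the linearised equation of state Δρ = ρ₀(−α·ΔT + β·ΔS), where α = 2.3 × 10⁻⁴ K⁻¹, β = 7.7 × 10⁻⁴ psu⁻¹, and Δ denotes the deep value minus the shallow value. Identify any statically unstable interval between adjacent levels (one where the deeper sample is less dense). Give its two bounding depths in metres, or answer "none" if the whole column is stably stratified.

45–140 m

Evaluate Δρ/ρ₀ = −αΔT + βΔS across each adjacent pair:
  45–140 m: −αΔT+βΔS = −(2.3 × 10⁻⁴)(-5.1)+(7.7 × 10⁻⁴)(-2.55) = -7.9 × 10⁻⁴ → UNSTABLE
  140–141 m: −αΔT+βΔS = −(2.3 × 10⁻⁴)(+6.6)+(7.7 × 10⁻⁴)(+2.53) = 4.3 × 10⁻⁴ → stable
The 45–140 m interval has Δρ < 0: lighter water underlies denser water.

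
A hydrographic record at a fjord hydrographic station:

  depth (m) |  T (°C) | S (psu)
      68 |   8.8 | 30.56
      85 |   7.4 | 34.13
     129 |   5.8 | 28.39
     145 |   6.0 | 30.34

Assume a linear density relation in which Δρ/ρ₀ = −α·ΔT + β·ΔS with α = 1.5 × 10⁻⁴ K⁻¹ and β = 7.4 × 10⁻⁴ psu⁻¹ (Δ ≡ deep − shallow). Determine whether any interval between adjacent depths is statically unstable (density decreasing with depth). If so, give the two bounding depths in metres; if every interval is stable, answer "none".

85–129 m

Evaluate Δρ/ρ₀ = −αΔT + βΔS across each adjacent pair:
  68–85 m: −αΔT+βΔS = −(1.5 × 10⁻⁴)(-1.4)+(7.4 × 10⁻⁴)(+3.57) = 2.9 × 10⁻³ → stable
  85–129 m: −αΔT+βΔS = −(1.5 × 10⁻⁴)(-1.6)+(7.4 × 10⁻⁴)(-5.74) = -4.0 × 10⁻³ → UNSTABLE
  129–145 m: −αΔT+βΔS = −(1.5 × 10⁻⁴)(+0.2)+(7.4 × 10⁻⁴)(+1.95) = 1.4 × 10⁻³ → stable
The 85–129 m interval has Δρ < 0: lighter water underlies denser water.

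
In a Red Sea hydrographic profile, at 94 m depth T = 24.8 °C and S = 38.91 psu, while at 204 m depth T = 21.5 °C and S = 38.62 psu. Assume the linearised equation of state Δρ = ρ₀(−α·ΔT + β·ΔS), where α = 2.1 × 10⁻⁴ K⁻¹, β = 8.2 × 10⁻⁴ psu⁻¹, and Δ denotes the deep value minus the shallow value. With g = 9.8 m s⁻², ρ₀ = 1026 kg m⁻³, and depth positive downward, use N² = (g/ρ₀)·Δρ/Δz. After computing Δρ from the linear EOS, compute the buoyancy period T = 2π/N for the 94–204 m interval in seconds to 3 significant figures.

ΔT = -3.3 K, ΔS = -0.29 psu (deep − shallow).
Δρ/ρ₀ = −αΔT + βΔS = 6.93 × 10⁻⁴ − 2.378 × 10⁻⁴ = 4.552 × 10⁻⁴, so Δρ ≈ 0.4670 kg m⁻³.
N² = (g/ρ₀)·Δρ/Δz = g·(Δρ/ρ₀)/Δz = 9.8 × 4.552 × 10⁻⁴ / 110 = 4.0554 × 10⁻⁵ s⁻².
N = √(4.0554 × 10⁻⁵) = 6.3682 × 10⁻³ rad s⁻¹ → T = 2π/N = 986.65 s ≈ 987 s.

987 s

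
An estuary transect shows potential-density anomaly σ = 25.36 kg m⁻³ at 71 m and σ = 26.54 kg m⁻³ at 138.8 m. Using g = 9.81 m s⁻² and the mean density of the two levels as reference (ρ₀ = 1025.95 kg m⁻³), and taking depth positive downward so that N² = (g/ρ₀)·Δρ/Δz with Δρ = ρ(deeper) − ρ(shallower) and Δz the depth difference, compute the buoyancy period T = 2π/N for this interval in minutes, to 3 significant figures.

Δρ = 1026.54 − 1025.36 = 1.18 kg m⁻³ over Δz = 138.8 − 71 = 67.8 m.
N² = (9.81/1025.95) × (1.18/67.8) = 1.6642 × 10⁻⁴ s⁻².
N = √(1.6642 × 10⁻⁴) = 0.012900 rad s⁻¹, so T = 2π/N = 487.07 s = 8.1178 min ≈ 8.12 min.
N² > 0, so the interval is statically stable.

8.12 min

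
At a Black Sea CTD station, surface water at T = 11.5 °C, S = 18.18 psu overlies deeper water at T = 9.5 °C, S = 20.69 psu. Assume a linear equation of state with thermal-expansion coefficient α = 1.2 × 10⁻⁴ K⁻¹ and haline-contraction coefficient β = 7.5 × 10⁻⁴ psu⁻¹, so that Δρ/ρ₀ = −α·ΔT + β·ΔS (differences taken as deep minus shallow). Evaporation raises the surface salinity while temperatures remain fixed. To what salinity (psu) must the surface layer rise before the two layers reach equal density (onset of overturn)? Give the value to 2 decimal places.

Neutral buoyancy requires −α(T_deep − T_surf) + β(S_deep − S_surf′) = 0.
S_surf′ = S_deep − (α/β)·ΔT = 20.69 − (1.2 × 10⁻⁴/7.5 × 10⁻⁴)·(-2.0) = 21.0100 psu.
Increase required: 21.0100 − 18.18 = 2.8300 psu.

21.01 psu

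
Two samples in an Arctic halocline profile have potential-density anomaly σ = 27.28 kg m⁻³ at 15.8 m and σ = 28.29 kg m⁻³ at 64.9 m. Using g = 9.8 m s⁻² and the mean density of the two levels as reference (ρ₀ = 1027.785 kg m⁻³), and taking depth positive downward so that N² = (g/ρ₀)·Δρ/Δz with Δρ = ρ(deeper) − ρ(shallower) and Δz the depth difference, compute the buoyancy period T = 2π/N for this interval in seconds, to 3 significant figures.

449 s

Δρ = 1028.29 − 1027.28 = 1.01 kg m⁻³ over Δz = 64.9 − 15.8 = 49.1 m.
N² = (9.8/1027.785) × (1.01/49.1) = 1.9614 × 10⁻⁴ s⁻².
N = √(1.9614 × 10⁻⁴) = 0.014005 rad s⁻¹, so T = 2π/N = 448.64 s ≈ 449 s.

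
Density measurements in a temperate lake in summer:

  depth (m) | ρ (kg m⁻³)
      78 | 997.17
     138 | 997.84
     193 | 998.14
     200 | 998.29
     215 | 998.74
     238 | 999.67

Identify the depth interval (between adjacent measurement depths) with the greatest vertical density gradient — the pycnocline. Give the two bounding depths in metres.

215–238 m

Compute the density gradient over each adjacent pair:
  78–138 m: Δρ/Δz = 0.67/60 = 0.011 kg m⁻⁴
  138–193 m: Δρ/Δz = 0.30/55 = 5.5 × 10⁻³ kg m⁻⁴
  193–200 m: Δρ/Δz = 0.15/7 = 0.021 kg m⁻⁴
  200–215 m: Δρ/Δz = 0.45/15 = 0.030 kg m⁻⁴
  215–238 m: Δρ/Δz = 0.93/23 = 0.040 kg m⁻⁴
The largest gradient is in the 215–238 m interval — the pycnocline.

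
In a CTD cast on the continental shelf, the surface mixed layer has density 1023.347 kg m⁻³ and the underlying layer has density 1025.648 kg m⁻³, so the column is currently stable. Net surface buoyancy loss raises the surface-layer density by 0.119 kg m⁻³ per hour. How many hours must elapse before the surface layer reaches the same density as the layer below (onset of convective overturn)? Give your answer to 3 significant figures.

19.3 hours

Density deficit of the surface layer: 1025.648 − 1023.347 = 2.301 kg m⁻³.
Required change = 2.301 / 0.119 = 19.3 hours.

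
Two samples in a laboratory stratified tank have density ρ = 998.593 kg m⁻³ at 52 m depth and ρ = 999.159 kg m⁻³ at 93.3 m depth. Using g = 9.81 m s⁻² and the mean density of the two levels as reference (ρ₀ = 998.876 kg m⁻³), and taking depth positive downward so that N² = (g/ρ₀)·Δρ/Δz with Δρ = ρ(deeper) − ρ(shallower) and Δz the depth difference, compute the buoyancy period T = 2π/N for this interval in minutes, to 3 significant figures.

Δρ = 999.159 − 998.593 = 0.566 kg m⁻³ over Δz = 93.3 − 52 = 41.3 m.
N² = (9.81/998.876) × (0.566/41.3) = 1.3459 × 10⁻⁴ s⁻².
N = √(1.3459 × 10⁻⁴) = 0.011601 rad s⁻¹, so T = 2π/N = 541.61 s = 9.0268 min ≈ 9.03 min.

9.03 min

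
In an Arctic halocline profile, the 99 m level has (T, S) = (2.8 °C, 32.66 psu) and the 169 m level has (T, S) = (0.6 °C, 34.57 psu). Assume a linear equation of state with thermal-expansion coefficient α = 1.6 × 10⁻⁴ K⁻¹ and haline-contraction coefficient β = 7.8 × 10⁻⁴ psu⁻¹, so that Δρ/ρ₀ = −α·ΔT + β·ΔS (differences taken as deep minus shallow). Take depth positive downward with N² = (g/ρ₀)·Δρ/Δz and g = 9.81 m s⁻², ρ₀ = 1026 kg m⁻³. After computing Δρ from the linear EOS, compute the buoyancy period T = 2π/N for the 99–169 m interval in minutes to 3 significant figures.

6.52 min

ΔT = -2.2 K, ΔS = +1.91 psu (deep − shallow).
Δρ/ρ₀ = −αΔT + βΔS = 3.52 × 10⁻⁴ + 1.4898 × 10⁻³ = 1.8418 × 10⁻³, so Δρ ≈ 1.890 kg m⁻³.
N² = (g/ρ₀)·Δρ/Δz = g·(Δρ/ρ₀)/Δz = 9.81 × 1.8418 × 10⁻³ / 70 = 2.5812 × 10⁻⁴ s⁻².
N = √(2.5812 × 10⁻⁴) = 0.016066 rad s⁻¹ → T = 2π/N = 391.09 s = 6.5182 min ≈ 6.52 min.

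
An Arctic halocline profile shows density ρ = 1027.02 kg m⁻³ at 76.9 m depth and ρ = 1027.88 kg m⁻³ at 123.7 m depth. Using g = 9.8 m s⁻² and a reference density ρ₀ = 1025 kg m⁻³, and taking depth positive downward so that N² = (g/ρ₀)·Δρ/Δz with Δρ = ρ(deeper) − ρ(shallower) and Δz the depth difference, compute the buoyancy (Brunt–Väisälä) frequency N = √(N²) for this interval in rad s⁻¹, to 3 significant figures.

Δρ = 1027.88 − 1027.02 = 0.86 kg m⁻³ over Δz = 123.7 − 76.9 = 46.8 m.
N² = (9.8/1025) × (0.86/46.8) = 1.7569 × 10⁻⁴ s⁻².
N = √(1.7569 × 10⁻⁴) = 0.013255 rad s⁻¹ ≈ 0.0133 rad s⁻¹.

0.0133 rad s⁻¹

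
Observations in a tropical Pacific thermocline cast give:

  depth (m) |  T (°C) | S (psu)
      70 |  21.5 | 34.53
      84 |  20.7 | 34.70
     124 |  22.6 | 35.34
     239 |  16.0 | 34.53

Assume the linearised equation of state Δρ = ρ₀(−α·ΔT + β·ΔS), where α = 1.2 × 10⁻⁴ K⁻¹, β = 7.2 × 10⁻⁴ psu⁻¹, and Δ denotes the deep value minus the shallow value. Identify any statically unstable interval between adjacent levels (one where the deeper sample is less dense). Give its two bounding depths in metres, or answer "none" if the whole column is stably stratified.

none

Evaluate Δρ/ρ₀ = −αΔT + βΔS across each adjacent pair:
  70–84 m: −αΔT+βΔS = −(1.2 × 10⁻⁴)(-0.8)+(7.2 × 10⁻⁴)(+0.17) = 2.2 × 10⁻⁴ → stable
  84–124 m: −αΔT+βΔS = −(1.2 × 10⁻⁴)(+1.9)+(7.2 × 10⁻⁴)(+0.64) = 2.3 × 10⁻⁴ → stable
  124–239 m: −αΔT+βΔS = −(1.2 × 10⁻⁴)(-6.6)+(7.2 × 10⁻⁴)(-0.81) = 2.1 × 10⁻⁴ → stable
Every interval has Δρ > 0: the column is stably stratified throughout.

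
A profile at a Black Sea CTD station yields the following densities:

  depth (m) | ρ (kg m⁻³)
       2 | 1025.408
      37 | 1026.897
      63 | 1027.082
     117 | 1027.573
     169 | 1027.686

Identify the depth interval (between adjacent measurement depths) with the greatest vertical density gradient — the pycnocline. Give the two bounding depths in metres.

2–37 m

Compute the density gradient over each adjacent pair:
  2–37 m: Δρ/Δz = 1.489/35 = 0.043 kg m⁻⁴
  37–63 m: Δρ/Δz = 0.185/26 = 7.1 × 10⁻³ kg m⁻⁴
  63–117 m: Δρ/Δz = 0.491/54 = 9.1 × 10⁻³ kg m⁻⁴
  117–169 m: Δρ/Δz = 0.113/52 = 2.2 × 10⁻³ kg m⁻⁴
The largest gradient is in the 2–37 m interval — the pycnocline.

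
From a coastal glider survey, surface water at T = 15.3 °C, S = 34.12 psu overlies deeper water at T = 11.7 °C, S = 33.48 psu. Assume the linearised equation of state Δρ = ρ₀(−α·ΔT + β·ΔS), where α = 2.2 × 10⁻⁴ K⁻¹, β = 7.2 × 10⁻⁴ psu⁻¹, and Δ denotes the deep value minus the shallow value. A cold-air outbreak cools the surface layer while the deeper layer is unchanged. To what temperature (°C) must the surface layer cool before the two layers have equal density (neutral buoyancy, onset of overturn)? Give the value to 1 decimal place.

13.8 °C

Neutral buoyancy requires Δρ = 0, i.e. −α(T_deep − T_surf′) + β(S_deep − S_surf) = 0.
T_surf′ = T_deep − (β/α)·ΔS = 11.7 − (7.2 × 10⁻⁴/2.2 × 10⁻⁴)·(-0.64) = 13.795 °C.
Cooling required: 15.3 − (13.795) = 1.505 °C.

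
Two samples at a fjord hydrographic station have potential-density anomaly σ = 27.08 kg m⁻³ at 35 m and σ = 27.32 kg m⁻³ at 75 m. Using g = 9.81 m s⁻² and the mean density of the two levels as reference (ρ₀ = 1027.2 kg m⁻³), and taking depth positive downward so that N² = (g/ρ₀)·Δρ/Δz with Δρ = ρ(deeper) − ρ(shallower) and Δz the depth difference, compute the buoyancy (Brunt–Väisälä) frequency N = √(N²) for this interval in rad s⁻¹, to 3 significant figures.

7.57 × 10⁻³ rad s⁻¹

Δρ = 1027.32 − 1027.08 = 0.24 kg m⁻³ over Δz = 75 − 35 = 40 m.
N² = (9.81/1027.2) × (0.24/40) = 5.7301 × 10⁻⁵ s⁻².
N = √(5.7301 × 10⁻⁵) = 7.5697 × 10⁻³ rad s⁻¹ ≈ 7.57 × 10⁻³ rad s⁻¹.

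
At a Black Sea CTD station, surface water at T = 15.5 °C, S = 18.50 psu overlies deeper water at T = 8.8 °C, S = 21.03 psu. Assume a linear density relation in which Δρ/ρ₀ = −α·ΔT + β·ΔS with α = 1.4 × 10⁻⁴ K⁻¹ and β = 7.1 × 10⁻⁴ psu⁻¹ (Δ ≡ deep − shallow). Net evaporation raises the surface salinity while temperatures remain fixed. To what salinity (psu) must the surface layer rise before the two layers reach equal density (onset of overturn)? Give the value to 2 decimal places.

22.35 psu

Neutral buoyancy requires −α(T_deep − T_surf) + β(S_deep − S_surf′) = 0.
S_surf′ = S_deep − (α/β)·ΔT = 21.03 − (1.4 × 10⁻⁴/7.1 × 10⁻⁴)·(-6.7) = 22.3511 psu.
Increase required: 22.3511 − 18.50 = 3.8511 psu.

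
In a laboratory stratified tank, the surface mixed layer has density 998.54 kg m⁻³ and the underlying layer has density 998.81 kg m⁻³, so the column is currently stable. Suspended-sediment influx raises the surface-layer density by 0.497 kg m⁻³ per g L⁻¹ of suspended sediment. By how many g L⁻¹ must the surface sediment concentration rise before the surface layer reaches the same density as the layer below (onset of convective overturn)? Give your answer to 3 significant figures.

Density deficit of the surface layer: 998.81 − 998.54 = 0.27 kg m⁻³.
Required change = 0.27 / 0.497 = 0.543 g L⁻¹.

0.543 g L⁻¹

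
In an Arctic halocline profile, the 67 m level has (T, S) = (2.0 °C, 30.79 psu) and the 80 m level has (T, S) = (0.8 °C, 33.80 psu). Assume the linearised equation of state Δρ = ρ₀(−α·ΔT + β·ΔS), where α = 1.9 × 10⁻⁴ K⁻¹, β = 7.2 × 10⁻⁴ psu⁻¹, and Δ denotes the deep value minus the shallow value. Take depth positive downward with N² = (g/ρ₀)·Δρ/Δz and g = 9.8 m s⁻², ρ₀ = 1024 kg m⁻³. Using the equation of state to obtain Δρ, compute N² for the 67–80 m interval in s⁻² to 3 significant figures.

1.81 × 10⁻³ s⁻²

ΔT = -1.2 K, ΔS = +3.01 psu (deep − shallow).
Δρ/ρ₀ = −αΔT + βΔS = 2.28 × 10⁻⁴ + 2.1672 × 10⁻³ = 2.3952 × 10⁻³, so Δρ ≈ 2.453 kg m⁻³.
N² = (g/ρ₀)·Δρ/Δz = g·(Δρ/ρ₀)/Δz = 9.8 × 2.3952 × 10⁻³ / 13 = 1.8056 × 10⁻³ s⁻² ≈ 1.81 × 10⁻³ s⁻².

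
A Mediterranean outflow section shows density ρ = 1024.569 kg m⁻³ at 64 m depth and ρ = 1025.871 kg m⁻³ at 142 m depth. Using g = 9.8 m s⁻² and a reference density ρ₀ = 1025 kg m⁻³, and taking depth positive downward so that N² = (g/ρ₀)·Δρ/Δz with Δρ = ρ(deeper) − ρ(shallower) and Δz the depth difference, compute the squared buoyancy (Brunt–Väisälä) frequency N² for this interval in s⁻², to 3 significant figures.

Δρ = 1025.871 − 1024.569 = 1.302 kg m⁻³ over Δz = 142 − 64 = 78 m.
N² = (9.8/1025) × (1.302/78) = 1.5959 × 10⁻⁴ s⁻² ≈ 1.60 × 10⁻⁴ s⁻².
Since Δρ > 0 the layer is stably stratified.

1.60 × 10⁻⁴ s⁻²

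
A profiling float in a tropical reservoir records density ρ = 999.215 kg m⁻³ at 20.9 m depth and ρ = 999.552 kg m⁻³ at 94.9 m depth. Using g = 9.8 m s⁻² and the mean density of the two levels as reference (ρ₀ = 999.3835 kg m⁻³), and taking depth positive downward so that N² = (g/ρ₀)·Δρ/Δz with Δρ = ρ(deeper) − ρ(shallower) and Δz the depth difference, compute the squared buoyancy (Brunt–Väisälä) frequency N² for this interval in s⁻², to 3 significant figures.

Δρ = 999.552 − 999.215 = 0.337 kg m⁻³ over Δz = 94.9 − 20.9 = 74 m.
N² = (9.8/999.3835) × (0.337/74) = 4.4657 × 10⁻⁵ s⁻² ≈ 4.47 × 10⁻⁵ s⁻².

4.47 × 10⁻⁵ s⁻²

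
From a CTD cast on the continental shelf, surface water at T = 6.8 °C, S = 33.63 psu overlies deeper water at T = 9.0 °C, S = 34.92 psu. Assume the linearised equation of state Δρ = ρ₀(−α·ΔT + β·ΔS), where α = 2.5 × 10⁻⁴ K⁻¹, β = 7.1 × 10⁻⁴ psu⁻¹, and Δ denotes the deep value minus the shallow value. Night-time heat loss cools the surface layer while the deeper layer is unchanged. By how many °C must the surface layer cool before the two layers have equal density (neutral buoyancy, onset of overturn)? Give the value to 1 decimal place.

1.5 °C

Neutral buoyancy requires Δρ = 0, i.e. −α(T_deep − T_surf′) + β(S_deep − S_surf) = 0.
T_surf′ = T_deep − (β/α)·ΔS = 9.0 − (7.1 × 10⁻⁴/2.5 × 10⁻⁴)·(+1.29) = 5.336 °C.
Cooling required: 6.8 − (5.336) = 1.464 °C.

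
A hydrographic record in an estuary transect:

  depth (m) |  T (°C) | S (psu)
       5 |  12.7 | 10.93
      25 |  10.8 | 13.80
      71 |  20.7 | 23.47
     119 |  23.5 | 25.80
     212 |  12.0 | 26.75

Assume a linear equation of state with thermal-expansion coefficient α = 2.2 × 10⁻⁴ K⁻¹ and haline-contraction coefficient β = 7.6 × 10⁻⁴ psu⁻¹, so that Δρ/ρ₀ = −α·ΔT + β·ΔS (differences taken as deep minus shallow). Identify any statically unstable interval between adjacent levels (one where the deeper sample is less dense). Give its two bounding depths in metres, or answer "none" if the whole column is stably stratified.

none

Evaluate Δρ/ρ₀ = −αΔT + βΔS across each adjacent pair:
  5–25 m: −αΔT+βΔS = −(2.2 × 10⁻⁴)(-1.9)+(7.6 × 10⁻⁴)(+2.87) = 2.6 × 10⁻³ → stable
  25–71 m: −αΔT+βΔS = −(2.2 × 10⁻⁴)(+9.9)+(7.6 × 10⁻⁴)(+9.67) = 5.2 × 10⁻³ → stable
  71–119 m: −αΔT+βΔS = −(2.2 × 10⁻⁴)(+2.8)+(7.6 × 10⁻⁴)(+2.33) = 1.2 × 10⁻³ → stable
  119–212 m: −αΔT+βΔS = −(2.2 × 10⁻⁴)(-11.5)+(7.6 × 10⁻⁴)(+0.95) = 3.3 × 10⁻³ → stable
Every interval has Δρ > 0: the column is stably stratified throughout.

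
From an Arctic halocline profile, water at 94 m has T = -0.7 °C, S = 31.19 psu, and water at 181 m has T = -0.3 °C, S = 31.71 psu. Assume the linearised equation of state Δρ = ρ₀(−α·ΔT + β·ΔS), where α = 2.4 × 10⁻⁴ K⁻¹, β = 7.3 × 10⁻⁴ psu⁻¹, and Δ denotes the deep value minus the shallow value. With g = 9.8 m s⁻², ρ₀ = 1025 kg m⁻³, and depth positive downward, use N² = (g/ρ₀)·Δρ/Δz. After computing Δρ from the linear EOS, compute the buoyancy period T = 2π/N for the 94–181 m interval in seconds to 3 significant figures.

ΔT = +0.4 K, ΔS = +0.52 psu (deep − shallow).
Δρ/ρ₀ = −αΔT + βΔS = -9.60 × 10⁻⁵ + 3.796 × 10⁻⁴ = 2.836 × 10⁻⁴, so Δρ ≈ 0.2907 kg m⁻³.
N² = (g/ρ₀)·Δρ/Δz = g·(Δρ/ρ₀)/Δz = 9.8 × 2.836 × 10⁻⁴ / 87 = 3.1946 × 10⁻⁵ s⁻².
N = √(3.1946 × 10⁻⁵) = 5.6521 × 10⁻³ rad s⁻¹ → T = 2π/N = 1.1117 × 10³ s ≈ 1.11 × 10³ s.

1.11 × 10³ s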